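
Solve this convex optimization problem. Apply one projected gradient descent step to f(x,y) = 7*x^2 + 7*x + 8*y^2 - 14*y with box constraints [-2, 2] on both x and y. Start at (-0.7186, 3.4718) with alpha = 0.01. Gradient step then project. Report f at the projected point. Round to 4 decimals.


Step 1: Compute gradient at (-0.7186, 3.4718).
grad_x = 2*7*-0.7186 + 7 = -3.0604
grad_y = 2*8*3.4718 - 14 = 41.5488
Step 2: Gradient step.
x_raw = -0.7186 - 0.01*-3.0604 = -0.688
y_raw = 3.4718 - 0.01*41.5488 = 3.0563
Step 3: Project onto [-2, 2].
x_proj = clip(-0.688) = -0.688
y_proj = clip(3.0563) = 2.0
Step 4: Evaluate f.
f(-0.688, 2.0) = 2.4974


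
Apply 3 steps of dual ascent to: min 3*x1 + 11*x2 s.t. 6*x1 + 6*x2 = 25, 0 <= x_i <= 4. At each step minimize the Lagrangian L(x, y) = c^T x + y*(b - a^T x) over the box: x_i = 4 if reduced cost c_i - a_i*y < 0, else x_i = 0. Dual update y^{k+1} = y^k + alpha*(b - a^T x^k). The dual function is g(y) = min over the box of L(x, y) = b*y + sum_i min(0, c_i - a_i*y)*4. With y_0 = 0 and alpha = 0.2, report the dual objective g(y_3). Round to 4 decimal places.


Dual ascent for LP: min 3*x1 + 11*x2, 6*x1 + 6*x2 = 25, 0 <= x_i <= 4
Step 1: y^k = 0.0, reduced costs: (3.0, 11.0)
  x^k = (0.0, 0.0), subgradient = b - a^T x = 25.0
  y^{k+1} = 0.0 + 0.2*25.0 = 5.0
Step 2: y^k = 5.0, reduced costs: (-27.0, -19.0)
  x^k = (4.0, 4.0), subgradient = b - a^T x = -23.0
  y^{k+1} = 5.0 + 0.2*-23.0 = 0.4
Step 3: y^k = 0.4, reduced costs: (0.6, 8.6)
  x^k = (0.0, 0.0), subgradient = b - a^T x = 25.0
  y^{k+1} = 0.4 + 0.2*25.0 = 5.4
Dual objective at y_3 = 5.4: reduced costs (-29.4, -21.4), box minimizer x = (4.0, 4.0)
g(y_3) = b*y + (c1 - a1*y)*x1 + (c2 - a2*y)*x2 = 25*5.4 + (-29.4)*4.0 + (-21.4)*4.0 = 135.0 - 117.6 - 85.6 = -68.2


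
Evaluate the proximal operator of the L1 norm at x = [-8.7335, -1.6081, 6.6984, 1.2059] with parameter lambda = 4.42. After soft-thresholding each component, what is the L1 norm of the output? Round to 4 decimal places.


Soft-thresholding with lambda = 4.42:
prox(-8.7335) = sign(-8.7335)*max(|-8.7335| - 4.42, 0) = -4.3135
prox(-1.6081) = sign(-1.6081)*max(|-1.6081| - 4.42, 0) = 0.0
prox(6.6984) = sign(6.6984)*max(|6.6984| - 4.42, 0) = 2.2784
prox(1.2059) = sign(1.2059)*max(|1.2059| - 4.42, 0) = 0.0
prox(x) = [-4.3135, 0.0, 2.2784, 0.0]
||prox(x)||_1 = 4.3135 + 0.0 + 2.2784 + 0.0 = 6.5919


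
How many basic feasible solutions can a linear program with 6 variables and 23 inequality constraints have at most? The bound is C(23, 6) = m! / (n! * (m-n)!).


Each vertex corresponds to some choice of n active constraints out of m, so the number of vertices is at most C(m, n) = m! / (n!(m-n)!).
m = 23, n = 6
Numerator: 23 * 22 * 21 * 20 * 19 * 18
Denominator: 6! = 720
C(23, 6) = 100947


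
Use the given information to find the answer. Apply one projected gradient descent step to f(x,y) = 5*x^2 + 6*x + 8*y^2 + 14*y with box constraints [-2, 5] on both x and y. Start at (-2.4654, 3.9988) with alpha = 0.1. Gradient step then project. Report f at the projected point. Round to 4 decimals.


Step 1: Compute gradient at (-2.4654, 3.9988).
grad_x = 2*5*-2.4654 + 6 = -18.654
grad_y = 2*8*3.9988 + 14 = 77.9808
Step 2: Gradient step.
x_raw = -2.4654 - 0.1*-18.654 = -0.6
y_raw = 3.9988 - 0.1*77.9808 = -3.7993
Step 3: Project onto [-2, 5].
x_proj = clip(-0.6) = -0.6
y_proj = clip(-3.7993) = -2.0
Step 4: Evaluate f.
f(-0.6, -2.0) = 2.2


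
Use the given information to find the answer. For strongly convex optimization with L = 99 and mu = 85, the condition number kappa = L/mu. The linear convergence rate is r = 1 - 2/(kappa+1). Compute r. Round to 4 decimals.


Step 1: Compute the condition number.
kappa = L/mu = 99/85 = 1.1647
Step 2: Compute the convergence rate.
r = 1 - 2/(kappa + 1) = 1 - 2*mu/(L + mu) = (L - mu)/(L + mu) = 14/184 = 0.0761


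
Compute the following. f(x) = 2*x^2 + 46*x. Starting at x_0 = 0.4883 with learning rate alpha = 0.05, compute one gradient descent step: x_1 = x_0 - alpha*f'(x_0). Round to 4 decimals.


We compute the gradient at x_0 and apply the update.
f'(x) = 4*x + 46
f'(0.4883) = 4*0.4883 + 46 = 47.9532
x_1 = 0.4883 - 0.05*47.9532 = -1.9094


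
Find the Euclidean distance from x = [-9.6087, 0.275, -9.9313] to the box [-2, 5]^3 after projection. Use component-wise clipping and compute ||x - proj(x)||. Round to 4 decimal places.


Project each component onto [-2, 5].
clip(-9.6087) = -2.0, clip(0.275) = 0.275, clip(-9.9313) = -2.0
Projection = [-2.0, 0.275, -2.0]
Squared diffs: [57.8923, 0.0, 62.9055]
Distance = sqrt(120.7978) = 10.9908


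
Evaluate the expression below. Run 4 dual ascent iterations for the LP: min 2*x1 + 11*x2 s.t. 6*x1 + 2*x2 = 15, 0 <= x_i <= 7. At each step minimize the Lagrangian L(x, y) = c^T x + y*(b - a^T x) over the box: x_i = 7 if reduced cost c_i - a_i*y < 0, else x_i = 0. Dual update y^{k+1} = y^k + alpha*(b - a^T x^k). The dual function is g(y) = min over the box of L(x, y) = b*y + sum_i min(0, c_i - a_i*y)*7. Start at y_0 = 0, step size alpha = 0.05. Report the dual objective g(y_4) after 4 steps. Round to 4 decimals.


Dual ascent for LP: min 2*x1 + 11*x2, 6*x1 + 2*x2 = 15, 0 <= x_i <= 7
Step 1: y^k = 0.0, reduced costs: (2.0, 11.0)
  x^k = (0.0, 0.0), subgradient = b - a^T x = 15.0
  y^{k+1} = 0.0 + 0.05*15.0 = 0.75
Step 2: y^k = 0.75, reduced costs: (-2.5, 9.5)
  x^k = (7.0, 0.0), subgradient = b - a^T x = -27.0
  y^{k+1} = 0.75 + 0.05*-27.0 = -0.6
Step 3: y^k = -0.6, reduced costs: (5.6, 12.2)
  x^k = (0.0, 0.0), subgradient = b - a^T x = 15.0
  y^{k+1} = -0.6 + 0.05*15.0 = 0.15
Step 4: y^k = 0.15, reduced costs: (1.1, 10.7)
  x^k = (0.0, 0.0), subgradient = b - a^T x = 15.0
  y^{k+1} = 0.15 + 0.05*15.0 = 0.9
Dual objective at y_4 = 0.9: reduced costs (-3.4, 9.2), box minimizer x = (7.0, 0.0)
g(y_4) = b*y + (c1 - a1*y)*x1 + (c2 - a2*y)*x2 = 15*0.9 + (-3.4)*7.0 + 9.2*0.0 = 13.5 - 23.8 + 0.0 = -10.3


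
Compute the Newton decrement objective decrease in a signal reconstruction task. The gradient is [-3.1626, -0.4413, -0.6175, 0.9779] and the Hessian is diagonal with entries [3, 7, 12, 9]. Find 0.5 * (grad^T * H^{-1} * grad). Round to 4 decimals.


Step 1: H is diagonal, so H^(-1) * g = [-1.0542, -0.063, -0.0515, 0.1087].
Step 2: g^T H^(-1) g = sum_i g_i^2 / H_ii
  = (-3.1626)^2/3 + (-0.4413)^2/7 + (-0.6175)^2/12 + (0.9779)^2/9
  = 3.334 + 0.0278 + 0.0318 + 0.1063 = 3.4999
Step 3: Objective decrease = 0.5 * g^T H^(-1) g = 1.7499


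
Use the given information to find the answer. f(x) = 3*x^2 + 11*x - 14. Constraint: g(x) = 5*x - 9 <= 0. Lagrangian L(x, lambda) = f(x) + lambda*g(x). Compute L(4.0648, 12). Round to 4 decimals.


Step 1: Evaluate f(x).
f(4.0648) = 3*4.0648^2 + 11*4.0648 - 14 = 80.2806
Step 2: Evaluate g(x).
g(4.0648) = 5*4.0648 - 9 = 11.324
Step 3: Compute Lagrangian.
L = 80.2806 + 12*11.324 = 216.1686


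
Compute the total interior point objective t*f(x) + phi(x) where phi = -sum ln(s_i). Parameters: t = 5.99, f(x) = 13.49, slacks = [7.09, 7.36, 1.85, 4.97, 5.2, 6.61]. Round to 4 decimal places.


Step 1: Compute log-barrier.
ln values: [1.9587, 1.9961, 0.6152, 1.6034, 1.6487, 1.8886]
phi = -(1.9587 + 1.9961 + 0.6152 + 1.6034 + 1.6487 + 1.8886) = -9.7106
Step 2: Compute augmented objective.
t*f(x) = 5.99*13.49 = 80.8051
Total = 80.8051 - 9.7106 = 71.0945


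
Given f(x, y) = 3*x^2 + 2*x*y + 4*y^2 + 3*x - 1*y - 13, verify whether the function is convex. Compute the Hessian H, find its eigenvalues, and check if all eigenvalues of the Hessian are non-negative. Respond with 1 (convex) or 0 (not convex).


The Hessian of f(x,y) = 3*x^2 + 2*x*y + 4*y^2 + 3*x - 1*y - 13 is:
H = [[6, 2], [2, 8]]
Trace = 6 + 8 = 14
Determinant = 6*8 - (2)^2 = 44
Discriminant = (14)^2 - 4*44 = 20.0
Eigenvalues: lambda_1 = 4.7639, lambda_2 = 9.2361
The function is convex.

1


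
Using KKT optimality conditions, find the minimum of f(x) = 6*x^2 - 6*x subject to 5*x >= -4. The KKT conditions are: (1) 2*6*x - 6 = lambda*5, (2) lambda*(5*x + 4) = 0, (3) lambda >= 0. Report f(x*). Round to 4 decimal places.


Step 1: Try lambda = 0 (constraint inactive).
Stationarity: 2*6*x - 6 = 0
x* = 6/(2*6) = 0.5
Check constraint: 5*0.5 = 2.5 >= -4 -- satisfied.
Step 2: Compute optimal value.
f(x*) = 6*0.5^2 - 6*0.5 = -1.5


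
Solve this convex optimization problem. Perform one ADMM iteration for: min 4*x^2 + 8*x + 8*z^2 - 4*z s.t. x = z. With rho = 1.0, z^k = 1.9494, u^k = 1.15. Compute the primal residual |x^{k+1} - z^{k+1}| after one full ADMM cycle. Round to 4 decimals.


ADMM iteration with rho = 1.0, z^k = 1.9494, u^k = 1.15
Step 1: x-update.
Minimize 4*x^2 + 8*x + (1.0/2)*(x - 1.9494 + 1.15)^2
FOC: (2*4 + 1.0)*x = -8 + 1.0*(1.9494 - 1.15)
x^{k+1} = -0.8001
Step 2: z-update.
Minimize 8*z^2 - 4*z + (1.0/2)*(-0.8001 - z + 1.15)^2
FOC: (2*8 + 1.0)*z = 4 + 1.0*(-0.8001 + 1.15)
z^{k+1} = 0.2559
Step 3: u-update.
u^{k+1} = 1.15 - 0.8001 - 0.2559 = 0.0941
Step 4: Primal residual = |-0.8001 - 0.2559| = 1.0559


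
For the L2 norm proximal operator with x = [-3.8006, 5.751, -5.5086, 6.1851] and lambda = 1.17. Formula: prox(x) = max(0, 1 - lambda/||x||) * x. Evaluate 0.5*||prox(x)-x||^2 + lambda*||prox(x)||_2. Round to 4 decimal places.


Step 1: Compute ||x||.
||x|| = 10.7758
Step 2: Compute scaling factor.
scale = max(0, 1 - 1.17/10.7758) = 0.8914
Step 3: prox(x) = [-3.3879, 5.1266, -4.9105, 5.5135]
||prox(x)|| = 9.6058
Step 4: Proximal objective.
0.5*||prox-x||^2 = 0.6845
lambda*||prox|| = 11.2388
Total = 11.9233


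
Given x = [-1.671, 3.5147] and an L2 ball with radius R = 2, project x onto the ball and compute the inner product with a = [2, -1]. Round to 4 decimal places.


Step 1: Compute ||x|| (intermediates to 6 decimals).
||x|| = sqrt((-1.671)^2 + 3.5147^2) = 3.891704
Step 2: Project.
Since ||x|| > R, scale = R/||x|| = 2/3.891704 = 0.513914, proj(x) = scale * x
proj(x) = [-0.85875, 1.806254]
Step 3: Dot product.
a^T * proj(x) = 2*(-0.85875) - 1*1.806254 = -3.5238


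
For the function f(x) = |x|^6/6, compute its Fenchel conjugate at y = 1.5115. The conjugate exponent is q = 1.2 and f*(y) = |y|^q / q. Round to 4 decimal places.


The conjugate exponent q satisfies 1/p + 1/q = 1.
p = 6, so q = 6/(6 - 1) = 1.2
|y|^q = 1.5115^1.2 = 1.6417
f*(1.5115) = 1.6417 / 1.2 = 1.3681


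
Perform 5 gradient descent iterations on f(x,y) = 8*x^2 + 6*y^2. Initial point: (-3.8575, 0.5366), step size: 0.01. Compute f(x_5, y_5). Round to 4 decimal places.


Gradient descent on f(x,y) = 8*x^2 + 6*y^2.
Starting point: (-3.8575, 0.5366), alpha = 0.01
Step 1: grad_x = 2*8*-3.8575 = -61.72, grad_y = 2*6*0.5366 = 6.4392
  x_1 = -3.8575 - 0.01*-61.72 = -3.2403
  y_1 = 0.5366 - 0.01*6.4392 = 0.4722
Step 2: grad_x = 2*8*-3.2403 = -51.8448, grad_y = 2*6*0.4722 = 5.6665
  x_2 = -3.2403 - 0.01*-51.8448 = -2.7219
  y_2 = 0.4722 - 0.01*5.6665 = 0.4155
Step 3: grad_x = 2*8*-2.7219 = -43.5496, grad_y = 2*6*0.4155 = 4.9865
  x_3 = -2.7219 - 0.01*-43.5496 = -2.2864
  y_3 = 0.4155 - 0.01*4.9865 = 0.3657
Step 4: grad_x = 2*8*-2.2864 = -36.5817, grad_y = 2*6*0.3657 = 4.3881
  x_4 = -2.2864 - 0.01*-36.5817 = -1.9205
  y_4 = 0.3657 - 0.01*4.3881 = 0.3218
Step 5: grad_x = 2*8*-1.9205 = -30.7286, grad_y = 2*6*0.3218 = 3.8616
  x_5 = -1.9205 - 0.01*-30.7286 = -1.6133
  y_5 = 0.3218 - 0.01*3.8616 = 0.2832
f(-1.6133, 0.2832) = 8*(-1.6133)^2 + 6*0.2832^2 = 21.3018


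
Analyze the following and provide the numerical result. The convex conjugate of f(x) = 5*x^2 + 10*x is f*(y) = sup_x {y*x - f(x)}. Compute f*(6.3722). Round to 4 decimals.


f*(y) = sup_x {y*x - a*x^2 - b*x} = sup_x {(y-b)*x - a*x^2}
FOC: (y - b) - 2a*x = 0 => x* = (y - b)/(2a)
x* = (6.3722 - 10)/(2*5) = -0.3628
f*(6.3722) = (y-b)^2/(4a) = (6.3722 - 10)^2/(4*5)
= 13.1609/20 = 0.658


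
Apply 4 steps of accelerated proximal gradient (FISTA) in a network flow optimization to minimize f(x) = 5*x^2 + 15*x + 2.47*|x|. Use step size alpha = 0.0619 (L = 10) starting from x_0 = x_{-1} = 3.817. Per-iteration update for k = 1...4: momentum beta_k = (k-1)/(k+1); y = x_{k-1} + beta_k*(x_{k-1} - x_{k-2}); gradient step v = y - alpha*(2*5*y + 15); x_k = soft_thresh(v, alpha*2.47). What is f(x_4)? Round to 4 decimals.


FISTA on f(x) = 5*x^2 + 15*x + 2.47*|x|
L = 10, alpha = 0.0619
Iteration 1: beta = 0.0, y = 3.817 + 0.0*(3.817 - 3.817) = 3.817
  grad(y) = 53.17, v = y - alpha*grad = 0.5258
  prox(v) = soft_thresh(0.5258, 0.1529) = 0.3729
Iteration 2: beta = 0.3333, y = 0.3729 + 0.3333*(0.3729 - 3.817) = -0.7752
  grad(y) = 7.2485, v = y - alpha*grad = -1.2238
  prox(v) = soft_thresh(-1.2238, 0.1529) = -1.0709
Iteration 3: beta = 0.5, y = -1.0709 + 0.5*(-1.0709 - 0.3729) = -1.7929
  grad(y) = -2.9285, v = y - alpha*grad = -1.6116
  prox(v) = soft_thresh(-1.6116, 0.1529) = -1.4587
Iteration 4: beta = 0.6, y = -1.4587 + 0.6*(-1.4587 + 1.0709) = -1.6913
  grad(y) = -1.9133, v = y - alpha*grad = -1.5729
  prox(v) = soft_thresh(-1.5729, 0.1529) = -1.42
f(x_4) = 5*(-1.42)^2 + 15*(-1.42) + 2.47*|-1.42| = -7.7106


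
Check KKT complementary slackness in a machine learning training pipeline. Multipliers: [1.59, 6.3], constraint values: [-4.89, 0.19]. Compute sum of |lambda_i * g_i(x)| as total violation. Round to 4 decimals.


KKT complementary slackness check:
lambda_1 * g_1 = 1.59 * -4.89 = -7.7751
lambda_2 * g_2 = 6.3 * 0.19 = 1.197
Total violation = 7.7751 + 1.197 = 8.9721


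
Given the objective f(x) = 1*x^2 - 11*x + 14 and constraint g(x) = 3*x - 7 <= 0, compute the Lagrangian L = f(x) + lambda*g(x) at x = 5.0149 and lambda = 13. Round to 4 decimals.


Step 1: Evaluate f(x).
f(5.0149) = 1*5.0149^2 - 11*5.0149 + 14 = -16.0147
Step 2: Evaluate g(x).
g(5.0149) = 3*5.0149 - 7 = 8.0447
Step 3: Compute Lagrangian.
L = -16.0147 + 13*8.0447 = 88.5664


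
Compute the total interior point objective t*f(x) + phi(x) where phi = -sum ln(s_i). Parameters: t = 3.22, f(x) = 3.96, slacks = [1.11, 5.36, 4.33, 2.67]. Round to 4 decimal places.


Step 1: Compute log-barrier.
ln values: [0.1044, 1.679, 1.4656, 0.9821]
phi = -(0.1044 + 1.679 + 1.4656 + 0.9821) = -4.231
Step 2: Compute augmented objective.
t*f(x) = 3.22*3.96 = 12.7512
Total = 12.7512 - 4.231 = 8.5202


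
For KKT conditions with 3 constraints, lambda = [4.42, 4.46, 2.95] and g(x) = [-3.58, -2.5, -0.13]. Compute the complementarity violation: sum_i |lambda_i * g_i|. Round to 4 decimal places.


KKT complementary slackness check:
lambda_1 * g_1 = 4.42 * -3.58 = -15.8236
lambda_2 * g_2 = 4.46 * -2.5 = -11.15
lambda_3 * g_3 = 2.95 * -0.13 = -0.3835
Total violation = 15.8236 + 11.15 + 0.3835 = 27.3571


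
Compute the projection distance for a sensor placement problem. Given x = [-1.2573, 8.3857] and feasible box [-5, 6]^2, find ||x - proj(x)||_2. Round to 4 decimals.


Project each component onto [-5, 6].
clip(-1.2573) = -1.2573, clip(8.3857) = 6.0
Projection = [-1.2573, 6.0]
Squared diffs: [0.0, 5.6916]
Distance = sqrt(5.6916) = 2.3857


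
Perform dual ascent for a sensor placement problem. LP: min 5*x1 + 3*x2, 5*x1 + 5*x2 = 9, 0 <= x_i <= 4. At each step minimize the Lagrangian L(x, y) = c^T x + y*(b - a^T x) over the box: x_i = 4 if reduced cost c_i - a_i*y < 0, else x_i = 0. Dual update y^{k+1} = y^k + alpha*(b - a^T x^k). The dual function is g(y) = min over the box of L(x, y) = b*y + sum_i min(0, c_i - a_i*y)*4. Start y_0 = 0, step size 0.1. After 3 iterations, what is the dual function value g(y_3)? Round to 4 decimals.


Dual ascent for LP: min 5*x1 + 3*x2, 5*x1 + 5*x2 = 9, 0 <= x_i <= 4
Step 1: y^k = 0.0, reduced costs: (5.0, 3.0)
  x^k = (0.0, 0.0), subgradient = b - a^T x = 9.0
  y^{k+1} = 0.0 + 0.1*9.0 = 0.9
Step 2: y^k = 0.9, reduced costs: (0.5, -1.5)
  x^k = (0.0, 4.0), subgradient = b - a^T x = -11.0
  y^{k+1} = 0.9 + 0.1*-11.0 = -0.2
Step 3: y^k = -0.2, reduced costs: (6.0, 4.0)
  x^k = (0.0, 0.0), subgradient = b - a^T x = 9.0
  y^{k+1} = -0.2 + 0.1*9.0 = 0.7
Dual objective at y_3 = 0.7: reduced costs (1.5, -0.5), box minimizer x = (0.0, 4.0)
g(y_3) = b*y + (c1 - a1*y)*x1 + (c2 - a2*y)*x2 = 9*0.7 + 1.5*0.0 + (-0.5)*4.0 = 6.3 + 0.0 - 2.0 = 4.3


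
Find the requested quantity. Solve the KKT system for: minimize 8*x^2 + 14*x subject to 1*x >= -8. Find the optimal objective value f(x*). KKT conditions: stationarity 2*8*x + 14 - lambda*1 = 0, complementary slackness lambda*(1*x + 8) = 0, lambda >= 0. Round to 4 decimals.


Step 1: Try lambda = 0 (constraint inactive).
Stationarity: 2*8*x + 14 = 0
x* = -14/(2*8) = -0.875
Check constraint: 1*-0.875 = -0.875 >= -8 -- satisfied.
Step 2: Compute optimal value.
f(x*) = 8*(-0.875)^2 + 14*(-0.875) = -6.125


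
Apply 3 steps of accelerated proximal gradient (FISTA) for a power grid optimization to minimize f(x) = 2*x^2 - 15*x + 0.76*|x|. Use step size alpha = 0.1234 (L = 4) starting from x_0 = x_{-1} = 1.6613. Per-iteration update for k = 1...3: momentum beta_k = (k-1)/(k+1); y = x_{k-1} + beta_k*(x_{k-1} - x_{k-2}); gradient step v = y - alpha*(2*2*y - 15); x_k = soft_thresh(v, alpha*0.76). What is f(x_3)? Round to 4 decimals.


FISTA on f(x) = 2*x^2 - 15*x + 0.76*|x|
L = 4, alpha = 0.1234
Iteration 1: beta = 0.0, y = 1.6613 + 0.0*(1.6613 - 1.6613) = 1.6613
  grad(y) = -8.3548, v = y - alpha*grad = 2.6923
  prox(v) = soft_thresh(2.6923, 0.0938) = 2.5985
Iteration 2: beta = 0.3333, y = 2.5985 + 0.3333*(2.5985 - 1.6613) = 2.9109
  grad(y) = -3.3564, v = y - alpha*grad = 3.3251
  prox(v) = soft_thresh(3.3251, 0.0938) = 3.2313
Iteration 3: beta = 0.5, y = 3.2313 + 0.5*(3.2313 - 2.5985) = 3.5477
  grad(y) = -0.8092, v = y - alpha*grad = 3.6476
  prox(v) = soft_thresh(3.6476, 0.0938) = 3.5538
f(x_3) = 2*3.5538^2 - 15*3.5538 + 0.76*|3.5538| = -25.3471


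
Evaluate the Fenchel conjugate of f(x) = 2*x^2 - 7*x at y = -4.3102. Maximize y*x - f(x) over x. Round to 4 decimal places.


f*(y) = sup_x {y*x - a*x^2 - b*x} = sup_x {(y-b)*x - a*x^2}
FOC: (y - b) - 2a*x = 0 => x* = (y - b)/(2a)
x* = (-4.3102 + 7)/(2*2) = 0.6725
f*(-4.3102) = (y-b)^2/(4a) = (-4.3102 + 7)^2/(4*2)
= 7.235/8 = 0.9044


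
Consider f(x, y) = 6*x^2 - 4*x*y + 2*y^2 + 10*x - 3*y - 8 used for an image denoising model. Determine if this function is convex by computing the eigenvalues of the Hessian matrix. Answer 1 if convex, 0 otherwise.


The Hessian of f(x,y) = 6*x^2 - 4*x*y + 2*y^2 + 10*x - 3*y - 8 is:
H = [[12, -4], [-4, 4]]
Trace = 12 + 4 = 16
Determinant = 12*4 - (-4)^2 = 32
Discriminant = (16)^2 - 4*32 = 128.0
Eigenvalues: lambda_1 = 2.3431, lambda_2 = 13.6569
The function is convex.

1


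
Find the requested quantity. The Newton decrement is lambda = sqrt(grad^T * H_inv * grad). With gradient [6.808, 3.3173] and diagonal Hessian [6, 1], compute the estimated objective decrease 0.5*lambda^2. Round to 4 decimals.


Step 1: H is diagonal, so H^(-1) * g = [1.1347, 3.3173].
Step 2: g^T H^(-1) g = sum_i g_i^2 / H_ii
  = (6.808)^2/6 + (3.3173)^2/1
  = 7.7248 + 11.0045 = 18.7293
Step 3: Objective decrease = 0.5 * g^T H^(-1) g = 9.3646


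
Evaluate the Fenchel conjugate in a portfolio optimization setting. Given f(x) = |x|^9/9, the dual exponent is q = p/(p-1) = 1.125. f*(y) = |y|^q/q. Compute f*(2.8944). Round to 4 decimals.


The conjugate exponent q satisfies 1/p + 1/q = 1.
p = 9, so q = 9/(9 - 1) = 1.125
|y|^q = 2.8944^1.125 = 3.3056
f*(2.8944) = 3.3056 / 1.125 = 2.9383


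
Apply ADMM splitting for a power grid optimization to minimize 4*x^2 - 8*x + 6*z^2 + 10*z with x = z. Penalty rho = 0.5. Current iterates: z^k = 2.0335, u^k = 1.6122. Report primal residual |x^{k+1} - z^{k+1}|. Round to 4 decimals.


ADMM iteration with rho = 0.5, z^k = 2.0335, u^k = 1.6122
Step 1: x-update.
Minimize 4*x^2 - 8*x + (0.5/2)*(x - 2.0335 + 1.6122)^2
FOC: (2*4 + 0.5)*x = 8 + 0.5*(2.0335 - 1.6122)
x^{k+1} = 0.966
Step 2: z-update.
Minimize 6*z^2 + 10*z + (0.5/2)*(0.966 - z + 1.6122)^2
FOC: (2*6 + 0.5)*z = -10 + 0.5*(0.966 + 1.6122)
z^{k+1} = -0.6969
Step 3: u-update.
u^{k+1} = 1.6122 + 0.966 + 0.6969 = 3.275
Step 4: Primal residual = |0.966 + 0.6969| = 1.6628


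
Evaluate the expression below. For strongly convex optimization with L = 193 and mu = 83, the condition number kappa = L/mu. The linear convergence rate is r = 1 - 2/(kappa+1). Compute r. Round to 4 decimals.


Step 1: Compute the condition number.
kappa = L/mu = 193/83 = 2.3253
Step 2: Compute the convergence rate.
r = 1 - 2/(kappa + 1) = 1 - 2*mu/(L + mu) = (L - mu)/(L + mu) = 110/276 = 0.3986


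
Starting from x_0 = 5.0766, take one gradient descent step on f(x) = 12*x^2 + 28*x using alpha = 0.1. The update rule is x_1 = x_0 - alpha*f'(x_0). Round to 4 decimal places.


We compute the gradient at x_0 and apply the update.
f'(x) = 24*x + 28
f'(5.0766) = 24*5.0766 + 28 = 149.8384
x_1 = 5.0766 - 0.1*149.8384 = -9.9072


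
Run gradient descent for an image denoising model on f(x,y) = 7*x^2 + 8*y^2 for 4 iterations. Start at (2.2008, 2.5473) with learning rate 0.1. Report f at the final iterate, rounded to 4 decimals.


Gradient descent on f(x,y) = 7*x^2 + 8*y^2.
Starting point: (2.2008, 2.5473), alpha = 0.1
Step 1: grad_x = 2*7*2.2008 = 30.8112, grad_y = 2*8*2.5473 = 40.7568
  x_1 = 2.2008 - 0.1*30.8112 = -0.8803
  y_1 = 2.5473 - 0.1*40.7568 = -1.5284
Step 2: grad_x = 2*7*-0.8803 = -12.3245, grad_y = 2*8*-1.5284 = -24.4541
  x_2 = -0.8803 - 0.1*-12.3245 = 0.3521
  y_2 = -1.5284 - 0.1*-24.4541 = 0.917
Step 3: grad_x = 2*7*0.3521 = 4.9298, grad_y = 2*8*0.917 = 14.6724
  x_3 = 0.3521 - 0.1*4.9298 = -0.1409
  y_3 = 0.917 - 0.1*14.6724 = -0.5502
Step 4: grad_x = 2*7*-0.1409 = -1.9719, grad_y = 2*8*-0.5502 = -8.8035
  x_4 = -0.1409 - 0.1*-1.9719 = 0.0563
  y_4 = -0.5502 - 0.1*-8.8035 = 0.3301
f(0.0563, 0.3301) = 7*0.0563^2 + 8*0.3301^2 = 0.8941


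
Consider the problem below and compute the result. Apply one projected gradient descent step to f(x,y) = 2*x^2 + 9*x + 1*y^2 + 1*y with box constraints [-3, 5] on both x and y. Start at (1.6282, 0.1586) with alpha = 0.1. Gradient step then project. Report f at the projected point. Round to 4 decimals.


Step 1: Compute gradient at (1.6282, 0.1586).
grad_x = 2*2*1.6282 + 9 = 15.5128
grad_y = 2*1*0.1586 + 1 = 1.3172
Step 2: Gradient step.
x_raw = 1.6282 - 0.1*15.5128 = 0.0769
y_raw = 0.1586 - 0.1*1.3172 = 0.0269
Step 3: Project onto [-3, 5].
x_proj = clip(0.0769) = 0.0769
y_proj = clip(0.0269) = 0.0269
Step 4: Evaluate f.
f(0.0769, 0.0269) = 0.7317


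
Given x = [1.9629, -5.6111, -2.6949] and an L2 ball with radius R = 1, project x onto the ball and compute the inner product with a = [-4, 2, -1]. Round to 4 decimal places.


Step 1: Compute ||x|| (intermediates to 6 decimals).
||x|| = sqrt(1.9629^2 + (-5.6111)^2 + (-2.6949)^2) = 6.52686
Step 2: Project.
Since ||x|| > R, scale = R/||x|| = 1/6.52686 = 0.153213, proj(x) = scale * x
proj(x) = [0.300742, -0.859693, -0.412894]
Step 3: Dot product.
a^T * proj(x) = -4*0.300742 + 2*(-0.859693) - 1*(-0.412894) = -2.5095


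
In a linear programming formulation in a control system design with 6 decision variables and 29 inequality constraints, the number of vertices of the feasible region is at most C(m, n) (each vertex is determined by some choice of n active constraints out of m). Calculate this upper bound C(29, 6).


Each vertex corresponds to some choice of n active constraints out of m, so the number of vertices is at most C(m, n) = m! / (n!(m-n)!).
m = 29, n = 6
Numerator: 29 * 28 * 27 * 26 * 25 * 24
Denominator: 6! = 720
C(29, 6) = 475020


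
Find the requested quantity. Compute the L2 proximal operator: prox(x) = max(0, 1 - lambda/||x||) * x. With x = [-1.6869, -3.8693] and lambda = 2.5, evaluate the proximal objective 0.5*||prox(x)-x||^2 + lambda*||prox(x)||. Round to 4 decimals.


Step 1: Compute ||x||.
||x|| = 4.221
Step 2: Compute scaling factor.
scale = max(0, 1 - 2.5/4.221) = 0.4077
Step 3: prox(x) = [-0.6878, -1.5776]
||prox(x)|| = 1.721
Step 4: Proximal objective.
0.5*||prox-x||^2 = 3.125
lambda*||prox|| = 4.3025
Total = 7.4276


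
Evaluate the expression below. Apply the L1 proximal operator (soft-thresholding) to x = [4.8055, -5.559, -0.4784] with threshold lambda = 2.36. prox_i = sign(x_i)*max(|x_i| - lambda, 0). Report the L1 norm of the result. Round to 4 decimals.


Soft-thresholding with lambda = 2.36:
prox(4.8055) = sign(4.8055)*max(|4.8055| - 2.36, 0) = 2.4455
prox(-5.559) = sign(-5.559)*max(|-5.559| - 2.36, 0) = -3.199
prox(-0.4784) = sign(-0.4784)*max(|-0.4784| - 2.36, 0) = 0.0
prox(x) = [2.4455, -3.199, 0.0]
||prox(x)||_1 = 2.4455 + 3.199 + 0.0 = 5.6445


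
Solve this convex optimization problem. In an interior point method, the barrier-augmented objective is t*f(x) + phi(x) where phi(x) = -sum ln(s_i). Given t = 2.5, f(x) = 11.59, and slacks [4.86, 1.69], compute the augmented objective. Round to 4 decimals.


Step 1: Compute log-barrier.
ln values: [1.581, 0.5247]
phi = -(1.581 + 0.5247) = -2.1058
Step 2: Compute augmented objective.
t*f(x) = 2.5*11.59 = 28.975
Total = 28.975 - 2.1058 = 26.8692


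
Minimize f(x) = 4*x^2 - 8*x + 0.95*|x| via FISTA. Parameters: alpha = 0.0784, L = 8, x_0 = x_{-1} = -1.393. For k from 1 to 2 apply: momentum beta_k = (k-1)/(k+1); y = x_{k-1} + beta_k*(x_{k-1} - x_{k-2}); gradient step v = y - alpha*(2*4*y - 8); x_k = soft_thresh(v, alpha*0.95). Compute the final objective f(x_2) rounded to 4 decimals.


FISTA on f(x) = 4*x^2 - 8*x + 0.95*|x|
L = 8, alpha = 0.0784
Iteration 1: beta = 0.0, y = -1.393 + 0.0*(-1.393 + 1.393) = -1.393
  grad(y) = -19.144, v = y - alpha*grad = 0.1079
  prox(v) = soft_thresh(0.1079, 0.0745) = 0.0334
Iteration 2: beta = 0.3333, y = 0.0334 + 0.3333*(0.0334 + 1.393) = 0.5089
  grad(y) = -3.929, v = y - alpha*grad = 0.8169
  prox(v) = soft_thresh(0.8169, 0.0745) = 0.7424
f(x_2) = 4*0.7424^2 - 8*0.7424 + 0.95*|0.7424| = -3.0293


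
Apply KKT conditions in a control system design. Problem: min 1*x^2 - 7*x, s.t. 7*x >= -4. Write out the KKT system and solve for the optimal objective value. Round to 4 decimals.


Step 1: Try lambda = 0 (constraint inactive).
Stationarity: 2*1*x - 7 = 0
x* = 7/(2*1) = 3.5
Check constraint: 7*3.5 = 24.5 >= -4 -- satisfied.
Step 2: Compute optimal value.
f(x*) = 1*3.5^2 - 7*3.5 = -12.25


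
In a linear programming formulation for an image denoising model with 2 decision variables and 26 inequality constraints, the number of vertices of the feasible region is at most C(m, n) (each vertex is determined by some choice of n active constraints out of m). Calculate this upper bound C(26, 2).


Each vertex corresponds to some choice of n active constraints out of m, so the number of vertices is at most C(m, n) = m! / (n!(m-n)!).
m = 26, n = 2
Numerator: 26 * 25
Denominator: 2! = 2
C(26, 2) = 325


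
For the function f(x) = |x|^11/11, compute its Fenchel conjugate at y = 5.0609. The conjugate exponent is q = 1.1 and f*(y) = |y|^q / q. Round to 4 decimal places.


The conjugate exponent q satisfies 1/p + 1/q = 1.
p = 11, so q = 11/(11 - 1) = 1.1
|y|^q = 5.0609^1.1 = 5.9518
f*(5.0609) = 5.9518 / 1.1 = 5.4108


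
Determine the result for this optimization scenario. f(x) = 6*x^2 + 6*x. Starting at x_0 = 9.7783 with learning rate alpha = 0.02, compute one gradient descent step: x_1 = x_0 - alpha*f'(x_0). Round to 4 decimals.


We compute the gradient at x_0 and apply the update.
f'(x) = 12*x + 6
f'(9.7783) = 12*9.7783 + 6 = 123.3396
x_1 = 9.7783 - 0.02*123.3396 = 7.3115


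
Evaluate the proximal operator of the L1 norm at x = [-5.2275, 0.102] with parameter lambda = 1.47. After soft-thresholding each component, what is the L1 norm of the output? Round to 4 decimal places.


Soft-thresholding with lambda = 1.47:
prox(-5.2275) = sign(-5.2275)*max(|-5.2275| - 1.47, 0) = -3.7575
prox(0.102) = sign(0.102)*max(|0.102| - 1.47, 0) = 0.0
prox(x) = [-3.7575, 0.0]
||prox(x)||_1 = 3.7575 + 0.0 = 3.7575


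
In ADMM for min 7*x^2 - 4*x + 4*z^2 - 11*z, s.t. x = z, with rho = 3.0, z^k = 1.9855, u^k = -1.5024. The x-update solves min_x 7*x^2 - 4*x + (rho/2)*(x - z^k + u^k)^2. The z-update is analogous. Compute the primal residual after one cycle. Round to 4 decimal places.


ADMM iteration with rho = 3.0, z^k = 1.9855, u^k = -1.5024
Step 1: x-update.
Minimize 7*x^2 - 4*x + (3.0/2)*(x - 1.9855 - 1.5024)^2
FOC: (2*7 + 3.0)*x = 4 + 3.0*(1.9855 + 1.5024)
x^{k+1} = 0.8508
Step 2: z-update.
Minimize 4*z^2 - 11*z + (3.0/2)*(0.8508 - z - 1.5024)^2
FOC: (2*4 + 3.0)*z = 11 + 3.0*(0.8508 - 1.5024)
z^{k+1} = 0.8223
Step 3: u-update.
u^{k+1} = -1.5024 + 0.8508 - 0.8223 = -1.4739
Step 4: Primal residual = |0.8508 - 0.8223| = 0.0285


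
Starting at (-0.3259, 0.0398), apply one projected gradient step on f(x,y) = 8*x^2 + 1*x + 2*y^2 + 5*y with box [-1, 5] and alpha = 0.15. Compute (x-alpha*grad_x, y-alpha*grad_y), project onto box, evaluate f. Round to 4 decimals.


Step 1: Compute gradient at (-0.3259, 0.0398).
grad_x = 2*8*-0.3259 + 1 = -4.2144
grad_y = 2*2*0.0398 + 5 = 5.1592
Step 2: Gradient step.
x_raw = -0.3259 - 0.15*-4.2144 = 0.3063
y_raw = 0.0398 - 0.15*5.1592 = -0.7341
Step 3: Project onto [-1, 5].
x_proj = clip(0.3063) = 0.3063
y_proj = clip(-0.7341) = -0.7341
Step 4: Evaluate f.
f(0.3063, -0.7341) = -1.536


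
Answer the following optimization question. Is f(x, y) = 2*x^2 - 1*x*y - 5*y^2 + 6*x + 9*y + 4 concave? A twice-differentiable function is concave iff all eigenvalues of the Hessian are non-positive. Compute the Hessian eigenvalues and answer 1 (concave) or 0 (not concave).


The Hessian of f(x,y) = 2*x^2 - 1*x*y - 5*y^2 + 6*x + 9*y + 4 is:
H = [[4, -1], [-1, -10]]
Trace = 4 - 10 = -6
Determinant = 4*-10 - (-1)^2 = -41
Discriminant = (-6)^2 - 4*-41 = 200.0
Eigenvalues: lambda_1 = -10.0711, lambda_2 = 4.0711
The function is not concave.

0


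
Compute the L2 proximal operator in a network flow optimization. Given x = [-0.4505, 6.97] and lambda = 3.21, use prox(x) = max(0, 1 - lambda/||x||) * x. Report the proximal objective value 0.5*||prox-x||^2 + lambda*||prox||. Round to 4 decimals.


Step 1: Compute ||x||.
||x|| = 6.9845
Step 2: Compute scaling factor.
scale = max(0, 1 - 3.21/6.9845) = 0.5404
Step 3: prox(x) = [-0.2435, 3.7667]
||prox(x)|| = 3.7745
Step 4: Proximal objective.
0.5*||prox-x||^2 = 5.1521
lambda*||prox|| = 12.1161
Total = 17.2683


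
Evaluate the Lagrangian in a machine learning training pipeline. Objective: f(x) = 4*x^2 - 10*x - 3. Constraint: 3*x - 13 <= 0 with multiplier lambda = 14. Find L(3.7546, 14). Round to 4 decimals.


Step 1: Evaluate f(x).
f(3.7546) = 4*3.7546^2 - 10*3.7546 - 3 = 15.8421
Step 2: Evaluate g(x).
g(3.7546) = 3*3.7546 - 13 = -1.7362
Step 3: Compute Lagrangian.
L = 15.8421 + 14*-1.7362 = -8.4647


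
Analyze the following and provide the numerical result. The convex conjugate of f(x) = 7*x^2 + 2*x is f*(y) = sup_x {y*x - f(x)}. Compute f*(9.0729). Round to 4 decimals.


f*(y) = sup_x {y*x - a*x^2 - b*x} = sup_x {(y-b)*x - a*x^2}
FOC: (y - b) - 2a*x = 0 => x* = (y - b)/(2a)
x* = (9.0729 - 2)/(2*7) = 0.5052
f*(9.0729) = (y-b)^2/(4a) = (9.0729 - 2)^2/(4*7)
= 50.0259/28 = 1.7866


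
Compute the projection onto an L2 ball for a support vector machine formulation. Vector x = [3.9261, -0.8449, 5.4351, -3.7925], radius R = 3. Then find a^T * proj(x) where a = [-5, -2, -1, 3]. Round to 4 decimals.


Step 1: Compute ||x|| (intermediates to 6 decimals).
||x|| = sqrt(3.9261^2 + (-0.8449)^2 + 5.4351^2 + (-3.7925)^2) = 7.749289
Step 2: Project.
Since ||x|| > R, scale = R/||x|| = 3/7.749289 = 0.387132, proj(x) = scale * x
proj(x) = [1.519919, -0.327088, 2.104101, -1.468198]
Step 3: Dot product.
a^T * proj(x) = -5*1.519919 - 2*(-0.327088) - 1*2.104101 + 3*(-1.468198) = -13.4541


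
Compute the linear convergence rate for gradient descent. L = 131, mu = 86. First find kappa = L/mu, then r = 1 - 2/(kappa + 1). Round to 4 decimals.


Step 1: Compute the condition number.
kappa = L/mu = 131/86 = 1.5233
Step 2: Compute the convergence rate.
r = 1 - 2/(kappa + 1) = 1 - 2*mu/(L + mu) = (L - mu)/(L + mu) = 45/217 = 0.2074


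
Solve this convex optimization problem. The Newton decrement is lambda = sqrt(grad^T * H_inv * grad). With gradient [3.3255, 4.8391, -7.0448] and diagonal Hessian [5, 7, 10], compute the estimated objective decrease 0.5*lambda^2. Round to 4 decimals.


Step 1: H is diagonal, so H^(-1) * g = [0.6651, 0.6913, -0.7045].
Step 2: g^T H^(-1) g = sum_i g_i^2 / H_ii
  = (3.3255)^2/5 + (4.8391)^2/7 + (-7.0448)^2/10
  = 2.2118 + 3.3453 + 4.9629 = 10.52
Step 3: Objective decrease = 0.5 * g^T H^(-1) g = 5.26


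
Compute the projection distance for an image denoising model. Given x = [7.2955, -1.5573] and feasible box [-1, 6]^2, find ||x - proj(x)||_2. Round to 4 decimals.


Project each component onto [-1, 6].
clip(7.2955) = 6.0, clip(-1.5573) = -1.0
Projection = [6.0, -1.0]
Squared diffs: [1.6783, 0.3106]
Distance = sqrt(1.9889) = 1.4103


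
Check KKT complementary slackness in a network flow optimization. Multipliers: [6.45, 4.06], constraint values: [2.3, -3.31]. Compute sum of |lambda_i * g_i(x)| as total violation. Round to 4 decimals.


KKT complementary slackness check:
lambda_1 * g_1 = 6.45 * 2.3 = 14.835
lambda_2 * g_2 = 4.06 * -3.31 = -13.4386
Total violation = 14.835 + 13.4386 = 28.2736


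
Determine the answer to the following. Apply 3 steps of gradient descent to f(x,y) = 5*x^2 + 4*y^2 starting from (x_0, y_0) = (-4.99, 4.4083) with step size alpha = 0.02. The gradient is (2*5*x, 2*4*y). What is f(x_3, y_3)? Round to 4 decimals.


Gradient descent on f(x,y) = 5*x^2 + 4*y^2.
Starting point: (-4.99, 4.4083), alpha = 0.02
Step 1: grad_x = 2*5*-4.99 = -49.9, grad_y = 2*4*4.4083 = 35.2664
  x_1 = -4.99 - 0.02*-49.9 = -3.992
  y_1 = 4.4083 - 0.02*35.2664 = 3.703
Step 2: grad_x = 2*5*-3.992 = -39.92, grad_y = 2*4*3.703 = 29.6238
  x_2 = -3.992 - 0.02*-39.92 = -3.1936
  y_2 = 3.703 - 0.02*29.6238 = 3.1105
Step 3: grad_x = 2*5*-3.1936 = -31.936, grad_y = 2*4*3.1105 = 24.884
  x_3 = -3.1936 - 0.02*-31.936 = -2.5549
  y_3 = 3.1105 - 0.02*24.884 = 2.6128
f(-2.5549, 2.6128) = 5*(-2.5549)^2 + 4*2.6128^2 = 59.9443


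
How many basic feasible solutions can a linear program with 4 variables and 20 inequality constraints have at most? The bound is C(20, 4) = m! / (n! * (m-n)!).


Each vertex corresponds to some choice of n active constraints out of m, so the number of vertices is at most C(m, n) = m! / (n!(m-n)!).
m = 20, n = 4
Numerator: 20 * 19 * 18 * 17
Denominator: 4! = 24
C(20, 4) = 4845


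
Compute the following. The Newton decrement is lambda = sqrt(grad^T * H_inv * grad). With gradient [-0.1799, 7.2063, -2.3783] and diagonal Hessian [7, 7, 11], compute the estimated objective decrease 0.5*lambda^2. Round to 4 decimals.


Step 1: H is diagonal, so H^(-1) * g = [-0.0257, 1.0295, -0.2162].
Step 2: g^T H^(-1) g = sum_i g_i^2 / H_ii
  = (-0.1799)^2/7 + (7.2063)^2/7 + (-2.3783)^2/11
  = 0.0046 + 7.4187 + 0.5142 = 7.9375
Step 3: Objective decrease = 0.5 * g^T H^(-1) g = 3.9688


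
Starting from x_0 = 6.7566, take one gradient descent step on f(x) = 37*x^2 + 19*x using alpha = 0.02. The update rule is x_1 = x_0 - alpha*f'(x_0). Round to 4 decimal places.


We compute the gradient at x_0 and apply the update.
f'(x) = 74*x + 19
f'(6.7566) = 74*6.7566 + 19 = 518.9884
x_1 = 6.7566 - 0.02*518.9884 = -3.6232


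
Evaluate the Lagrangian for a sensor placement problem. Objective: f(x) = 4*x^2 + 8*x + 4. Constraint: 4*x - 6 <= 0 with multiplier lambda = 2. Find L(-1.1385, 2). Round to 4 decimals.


Step 1: Evaluate f(x).
f(-1.1385) = 4*(-1.1385)^2 + 8*(-1.1385) + 4 = 0.0767
Step 2: Evaluate g(x).
g(-1.1385) = 4*-1.1385 - 6 = -10.554
Step 3: Compute Lagrangian.
L = 0.0767 + 2*-10.554 = -21.0313


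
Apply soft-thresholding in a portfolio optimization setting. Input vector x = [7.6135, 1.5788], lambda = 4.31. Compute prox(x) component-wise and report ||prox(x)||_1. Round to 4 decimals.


Soft-thresholding with lambda = 4.31:
prox(7.6135) = sign(7.6135)*max(|7.6135| - 4.31, 0) = 3.3035
prox(1.5788) = sign(1.5788)*max(|1.5788| - 4.31, 0) = 0.0
prox(x) = [3.3035, 0.0]
||prox(x)||_1 = 3.3035 + 0.0 = 3.3035


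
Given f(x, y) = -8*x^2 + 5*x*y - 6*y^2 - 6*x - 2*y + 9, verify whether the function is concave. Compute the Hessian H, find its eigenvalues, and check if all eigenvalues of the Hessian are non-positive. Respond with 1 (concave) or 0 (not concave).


The Hessian of f(x,y) = -8*x^2 + 5*x*y - 6*y^2 - 6*x - 2*y + 9 is:
H = [[-16, 5], [5, -12]]
Trace = -16 - 12 = -28
Determinant = -16*-12 - (5)^2 = 167
Discriminant = (-28)^2 - 4*167 = 116.0
Eigenvalues: lambda_1 = -19.3852, lambda_2 = -8.6148
The function is concave.

1


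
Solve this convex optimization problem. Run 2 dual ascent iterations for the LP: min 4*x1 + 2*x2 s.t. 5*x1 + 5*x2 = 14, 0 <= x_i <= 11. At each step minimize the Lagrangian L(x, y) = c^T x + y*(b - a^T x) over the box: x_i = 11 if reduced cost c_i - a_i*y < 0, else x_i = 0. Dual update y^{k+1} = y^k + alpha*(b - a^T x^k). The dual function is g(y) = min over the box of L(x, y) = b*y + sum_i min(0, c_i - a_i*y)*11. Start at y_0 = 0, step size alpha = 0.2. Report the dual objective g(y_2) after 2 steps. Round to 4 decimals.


Dual ascent for LP: min 4*x1 + 2*x2, 5*x1 + 5*x2 = 14, 0 <= x_i <= 11
Step 1: y^k = 0.0, reduced costs: (4.0, 2.0)
  x^k = (0.0, 0.0), subgradient = b - a^T x = 14.0
  y^{k+1} = 0.0 + 0.2*14.0 = 2.8
Step 2: y^k = 2.8, reduced costs: (-10.0, -12.0)
  x^k = (11.0, 11.0), subgradient = b - a^T x = -96.0
  y^{k+1} = 2.8 + 0.2*-96.0 = -16.4
Dual objective at y_2 = -16.4: reduced costs (86.0, 84.0), box minimizer x = (0.0, 0.0)
g(y_2) = b*y + (c1 - a1*y)*x1 + (c2 - a2*y)*x2 = 14*(-16.4) + 86.0*0.0 + 84.0*0.0 = -229.6 + 0.0 + 0.0 = -229.6


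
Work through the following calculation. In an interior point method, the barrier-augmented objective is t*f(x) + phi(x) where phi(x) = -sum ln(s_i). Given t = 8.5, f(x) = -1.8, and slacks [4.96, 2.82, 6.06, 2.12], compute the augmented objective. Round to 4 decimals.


Step 1: Compute log-barrier.
ln values: [1.6014, 1.0367, 1.8017, 0.7514]
phi = -(1.6014 + 1.0367 + 1.8017 + 0.7514) = -5.1913
Step 2: Compute augmented objective.
t*f(x) = 8.5*-1.8 = -15.3
Total = -15.3 - 5.1913 = -20.4913


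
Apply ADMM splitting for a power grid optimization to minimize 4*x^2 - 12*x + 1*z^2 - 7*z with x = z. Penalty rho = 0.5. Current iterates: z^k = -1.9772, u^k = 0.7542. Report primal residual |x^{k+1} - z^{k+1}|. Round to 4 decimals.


ADMM iteration with rho = 0.5, z^k = -1.9772, u^k = 0.7542
Step 1: x-update.
Minimize 4*x^2 - 12*x + (0.5/2)*(x + 1.9772 + 0.7542)^2
FOC: (2*4 + 0.5)*x = 12 + 0.5*(-1.9772 - 0.7542)
x^{k+1} = 1.2511
Step 2: z-update.
Minimize 1*z^2 - 7*z + (0.5/2)*(1.2511 - z + 0.7542)^2
FOC: (2*1 + 0.5)*z = 7 + 0.5*(1.2511 + 0.7542)
z^{k+1} = 3.2011
Step 3: u-update.
u^{k+1} = 0.7542 + 1.2511 - 3.2011 = -1.1958
Step 4: Primal residual = |1.2511 - 3.2011| = 1.95


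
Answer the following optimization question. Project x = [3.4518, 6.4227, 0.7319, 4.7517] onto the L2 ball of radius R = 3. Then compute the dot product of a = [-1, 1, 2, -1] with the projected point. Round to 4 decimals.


Step 1: Compute ||x|| (intermediates to 6 decimals).
||x|| = sqrt(3.4518^2 + 6.4227^2 + 0.7319^2 + 4.7517^2) = 8.733861
Step 2: Project.
Since ||x|| > R, scale = R/||x|| = 3/8.733861 = 0.343491, proj(x) = scale * x
proj(x) = [1.185662, 2.20614, 0.251401, 1.632166]
Step 3: Dot product.
a^T * proj(x) = -1*1.185662 + 1*2.20614 + 2*0.251401 - 1*1.632166 = -0.1089


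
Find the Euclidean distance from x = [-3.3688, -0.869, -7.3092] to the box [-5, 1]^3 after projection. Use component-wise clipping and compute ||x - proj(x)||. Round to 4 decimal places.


Project each component onto [-5, 1].
clip(-3.3688) = -3.3688, clip(-0.869) = -0.869, clip(-7.3092) = -5.0
Projection = [-3.3688, -0.869, -5.0]
Squared diffs: [0.0, 0.0, 5.3324]
Distance = sqrt(5.3324) = 2.3092


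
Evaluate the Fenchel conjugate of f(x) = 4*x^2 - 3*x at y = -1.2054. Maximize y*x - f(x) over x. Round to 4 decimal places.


f*(y) = sup_x {y*x - a*x^2 - b*x} = sup_x {(y-b)*x - a*x^2}
FOC: (y - b) - 2a*x = 0 => x* = (y - b)/(2a)
x* = (-1.2054 + 3)/(2*4) = 0.2243
f*(-1.2054) = (y-b)^2/(4a) = (-1.2054 + 3)^2/(4*4)
= 3.2206/16 = 0.2013


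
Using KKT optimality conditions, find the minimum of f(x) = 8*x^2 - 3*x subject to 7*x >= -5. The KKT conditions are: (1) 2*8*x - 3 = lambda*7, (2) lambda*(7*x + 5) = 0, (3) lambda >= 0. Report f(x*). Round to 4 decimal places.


Step 1: Try lambda = 0 (constraint inactive).
Stationarity: 2*8*x - 3 = 0
x* = 3/(2*8) = 0.1875
Check constraint: 7*0.1875 = 1.3125 >= -5 -- satisfied.
Step 2: Compute optimal value.
f(x*) = 8*0.1875^2 - 3*0.1875 = -0.2813
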